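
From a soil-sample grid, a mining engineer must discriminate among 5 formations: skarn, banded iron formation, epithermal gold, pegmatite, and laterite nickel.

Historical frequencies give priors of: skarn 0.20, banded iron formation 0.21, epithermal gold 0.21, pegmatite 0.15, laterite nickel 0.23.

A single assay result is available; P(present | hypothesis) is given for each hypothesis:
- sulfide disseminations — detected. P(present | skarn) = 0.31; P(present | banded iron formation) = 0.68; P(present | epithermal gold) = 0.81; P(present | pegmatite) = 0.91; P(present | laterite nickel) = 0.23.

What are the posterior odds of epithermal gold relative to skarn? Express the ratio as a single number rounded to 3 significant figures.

2.74

Posterior odds equal prior odds times the likelihood ratio; only the two competing hypotheses matter.
  epithermal gold: 0.21 × 0.81 = 0.1701
  skarn: 0.20 × 0.31 = 0.062
Posterior odds = 0.1701 / 0.062 ≈ 2.74.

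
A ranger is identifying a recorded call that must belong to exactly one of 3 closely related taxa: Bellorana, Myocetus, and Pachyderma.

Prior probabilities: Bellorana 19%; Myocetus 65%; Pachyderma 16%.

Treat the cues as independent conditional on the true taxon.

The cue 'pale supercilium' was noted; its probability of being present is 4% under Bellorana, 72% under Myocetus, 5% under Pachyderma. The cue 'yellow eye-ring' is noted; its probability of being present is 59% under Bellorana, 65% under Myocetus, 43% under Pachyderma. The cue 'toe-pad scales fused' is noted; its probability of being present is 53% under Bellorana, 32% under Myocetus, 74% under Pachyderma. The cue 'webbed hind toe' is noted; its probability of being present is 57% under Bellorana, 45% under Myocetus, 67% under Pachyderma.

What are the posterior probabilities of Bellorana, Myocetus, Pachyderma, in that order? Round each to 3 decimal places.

0.029, 0.935, 0.036

Multiply each prior by the joint likelihood of the cue pattern:
  Bellorana: 0.19 × 0.04 × 0.59 × 0.53 × 0.57 = 0.0013546
  Myocetus: 0.65 × 0.72 × 0.65 × 0.32 × 0.45 = 0.043805
  Pachyderma: 0.16 × 0.05 × 0.43 × 0.74 × 0.67 = 0.0017056
The unnormalized weights sum to 0.046865.
P(Bellorana | evidence) = 0.0013546 / 0.046865 ≈ 0.029
P(Myocetus | evidence) = 0.043805 / 0.046865 ≈ 0.935
P(Pachyderma | evidence) = 0.0017056 / 0.046865 ≈ 0.036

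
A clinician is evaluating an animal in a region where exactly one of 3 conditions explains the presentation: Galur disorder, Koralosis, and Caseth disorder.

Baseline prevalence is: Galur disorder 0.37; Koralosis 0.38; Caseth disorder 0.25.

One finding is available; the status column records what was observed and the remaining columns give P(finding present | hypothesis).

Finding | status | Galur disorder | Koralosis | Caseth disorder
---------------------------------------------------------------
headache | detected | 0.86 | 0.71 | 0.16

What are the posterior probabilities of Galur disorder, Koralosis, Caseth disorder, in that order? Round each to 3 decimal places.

Multiply each prior by the likelihood of the finding:
  Galur disorder: 0.37 × 0.86 = 0.3182
  Koralosis: 0.38 × 0.71 = 0.2698
  Caseth disorder: 0.25 × 0.16 = 0.04
Marginal likelihood of the evidence = 0.628.
P(Galur disorder | evidence) = 0.3182 / 0.628 ≈ 0.507
P(Koralosis | evidence) = 0.2698 / 0.628 ≈ 0.430
P(Caseth disorder | evidence) = 0.04 / 0.628 ≈ 0.064

0.507, 0.430, 0.064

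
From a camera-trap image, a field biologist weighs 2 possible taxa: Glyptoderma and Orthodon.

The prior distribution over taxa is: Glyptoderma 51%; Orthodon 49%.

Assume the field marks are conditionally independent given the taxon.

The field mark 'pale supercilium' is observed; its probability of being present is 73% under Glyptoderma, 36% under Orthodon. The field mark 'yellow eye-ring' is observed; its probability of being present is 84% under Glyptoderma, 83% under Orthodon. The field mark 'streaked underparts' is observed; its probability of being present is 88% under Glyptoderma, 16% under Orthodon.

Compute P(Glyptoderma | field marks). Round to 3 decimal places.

0.922

For each hypothesis, the unnormalized posterior weight is prior × product of the field mark likelihoods:
  Glyptoderma: 0.51 × 0.73 × 0.84 × 0.88 = 0.2752
  Orthodon: 0.49 × 0.36 × 0.83 × 0.16 = 0.023426
The unnormalized weights sum to 0.29863.
P(Glyptoderma | evidence) = 0.2752 / 0.29863 ≈ 0.922.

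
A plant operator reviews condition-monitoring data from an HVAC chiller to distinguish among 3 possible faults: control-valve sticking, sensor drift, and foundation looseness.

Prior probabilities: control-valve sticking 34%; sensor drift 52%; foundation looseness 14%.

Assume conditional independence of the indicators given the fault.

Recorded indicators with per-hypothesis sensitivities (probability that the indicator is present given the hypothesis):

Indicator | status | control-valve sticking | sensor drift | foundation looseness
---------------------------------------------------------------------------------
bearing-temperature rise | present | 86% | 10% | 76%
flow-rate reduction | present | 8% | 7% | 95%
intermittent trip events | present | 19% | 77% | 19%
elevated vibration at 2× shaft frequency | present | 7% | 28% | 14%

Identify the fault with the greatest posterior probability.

foundation looseness

By Bayes' rule with conditional independence, the unnormalized weight for each hypothesis is prior × ∏ likelihoods:
  control-valve sticking: 0.34 × 0.86 × 0.08 × 0.19 × 0.07 = 0.00031111
  sensor drift: 0.52 × 0.10 × 0.07 × 0.77 × 0.28 = 0.00078478
  foundation looseness: 0.14 × 0.76 × 0.95 × 0.19 × 0.14 = 0.0026887
The unnormalized weights sum to 0.0037846.
P(control-valve sticking | evidence) ≈ 0.00031111 / 0.0037846 ≈ 0.082
P(sensor drift | evidence) ≈ 0.00078478 / 0.0037846 ≈ 0.207
P(foundation looseness | evidence) ≈ 0.0026887 / 0.0037846 ≈ 0.710
The largest is 0.710, so foundation looseness is most probable.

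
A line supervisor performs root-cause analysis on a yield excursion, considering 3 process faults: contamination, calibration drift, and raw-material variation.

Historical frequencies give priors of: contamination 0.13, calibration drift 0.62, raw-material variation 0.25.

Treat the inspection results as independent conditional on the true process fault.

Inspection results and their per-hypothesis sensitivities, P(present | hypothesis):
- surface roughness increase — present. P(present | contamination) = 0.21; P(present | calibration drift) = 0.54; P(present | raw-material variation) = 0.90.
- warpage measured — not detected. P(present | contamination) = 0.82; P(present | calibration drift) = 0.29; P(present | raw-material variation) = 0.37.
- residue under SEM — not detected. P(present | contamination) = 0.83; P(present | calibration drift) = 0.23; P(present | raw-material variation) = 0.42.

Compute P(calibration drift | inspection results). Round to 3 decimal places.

0.688

For each hypothesis, the unnormalized posterior weight is prior × product of the inspection result likelihoods (using 1 − P(present | H) for each absent inspection result):
  contamination: 0.13 × 0.21 × (1 − 0.82) × (1 − 0.83) = 0.00083538
  calibration drift: 0.62 × 0.54 × (1 − 0.29) × (1 − 0.23) = 0.18304
  raw-material variation: 0.25 × 0.90 × (1 − 0.37) × (1 − 0.42) = 0.082215
The unnormalized weights sum to 0.26609.
P(calibration drift | evidence) = 0.18304 / 0.26609 ≈ 0.688.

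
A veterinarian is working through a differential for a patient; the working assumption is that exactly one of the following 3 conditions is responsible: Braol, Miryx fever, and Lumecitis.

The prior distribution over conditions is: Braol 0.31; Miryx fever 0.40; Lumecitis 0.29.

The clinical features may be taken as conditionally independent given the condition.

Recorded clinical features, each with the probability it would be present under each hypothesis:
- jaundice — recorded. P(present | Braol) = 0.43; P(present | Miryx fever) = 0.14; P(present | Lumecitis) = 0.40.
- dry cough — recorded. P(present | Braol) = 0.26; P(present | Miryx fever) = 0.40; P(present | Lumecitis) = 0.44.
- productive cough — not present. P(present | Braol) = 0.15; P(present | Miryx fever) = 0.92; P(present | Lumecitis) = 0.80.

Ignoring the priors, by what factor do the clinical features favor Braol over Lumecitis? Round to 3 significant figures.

2.70

Joint likelihood of the clinical feature pattern under each hypothesis (using 1 − P(present | H) for each absent clinical feature):
  Braol: 0.43 × 0.26 × (1 − 0.15) = 0.09503
  Lumecitis: 0.40 × 0.44 × (1 − 0.80) = 0.0352
Bayes factor = 0.09503 / 0.0352 ≈ 2.70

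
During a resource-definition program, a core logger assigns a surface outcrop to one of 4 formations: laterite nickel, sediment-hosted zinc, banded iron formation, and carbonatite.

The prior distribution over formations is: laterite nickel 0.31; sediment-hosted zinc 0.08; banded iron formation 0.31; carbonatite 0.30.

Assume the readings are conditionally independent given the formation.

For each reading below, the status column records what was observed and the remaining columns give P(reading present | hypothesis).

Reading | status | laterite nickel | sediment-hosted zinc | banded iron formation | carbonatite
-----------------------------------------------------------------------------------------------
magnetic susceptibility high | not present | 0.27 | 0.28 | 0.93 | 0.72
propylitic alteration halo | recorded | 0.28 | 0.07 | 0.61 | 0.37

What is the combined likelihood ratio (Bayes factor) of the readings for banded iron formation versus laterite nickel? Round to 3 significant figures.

The Bayes factor is the ratio of the joint likelihoods of the reading pattern under the two hypotheses (using 1 − P(present | H) for each absent reading).
  banded iron formation: (1 − 0.93) × 0.61 = 0.0427
  laterite nickel: (1 − 0.27) × 0.28 = 0.2044
Bayes factor = 0.0427 / 0.2044 ≈ 0.209

0.209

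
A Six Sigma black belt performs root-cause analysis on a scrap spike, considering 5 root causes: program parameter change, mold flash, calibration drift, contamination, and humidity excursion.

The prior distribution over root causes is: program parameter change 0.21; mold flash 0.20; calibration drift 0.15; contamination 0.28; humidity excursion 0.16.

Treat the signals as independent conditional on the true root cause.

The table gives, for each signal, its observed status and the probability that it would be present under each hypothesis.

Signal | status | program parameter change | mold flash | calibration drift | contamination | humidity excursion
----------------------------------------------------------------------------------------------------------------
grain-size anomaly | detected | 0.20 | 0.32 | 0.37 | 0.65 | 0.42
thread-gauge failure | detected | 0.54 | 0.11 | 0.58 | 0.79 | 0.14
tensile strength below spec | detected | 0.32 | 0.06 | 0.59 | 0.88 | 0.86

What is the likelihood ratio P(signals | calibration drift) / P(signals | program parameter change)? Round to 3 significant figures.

Joint likelihood of the signal pattern under each hypothesis:
  calibration drift: 0.37 × 0.58 × 0.59 = 0.12661
  program parameter change: 0.20 × 0.54 × 0.32 = 0.03456
Bayes factor = 0.12661 / 0.03456 ≈ 3.66

3.66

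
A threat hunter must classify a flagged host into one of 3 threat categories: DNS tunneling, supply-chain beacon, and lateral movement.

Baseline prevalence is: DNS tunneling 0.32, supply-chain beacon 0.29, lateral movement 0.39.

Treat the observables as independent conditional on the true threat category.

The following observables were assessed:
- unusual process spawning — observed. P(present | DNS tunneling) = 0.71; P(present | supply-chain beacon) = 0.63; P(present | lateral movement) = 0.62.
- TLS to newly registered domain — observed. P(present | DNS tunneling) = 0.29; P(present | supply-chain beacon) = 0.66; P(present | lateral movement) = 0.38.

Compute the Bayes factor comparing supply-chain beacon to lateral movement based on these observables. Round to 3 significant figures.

Take the product of per-observable likelihoods under each hypothesis, then divide.
  supply-chain beacon: 0.63 × 0.66 = 0.4158
  lateral movement: 0.62 × 0.38 = 0.2356
Bayes factor = 0.4158 / 0.2356 ≈ 1.76

1.76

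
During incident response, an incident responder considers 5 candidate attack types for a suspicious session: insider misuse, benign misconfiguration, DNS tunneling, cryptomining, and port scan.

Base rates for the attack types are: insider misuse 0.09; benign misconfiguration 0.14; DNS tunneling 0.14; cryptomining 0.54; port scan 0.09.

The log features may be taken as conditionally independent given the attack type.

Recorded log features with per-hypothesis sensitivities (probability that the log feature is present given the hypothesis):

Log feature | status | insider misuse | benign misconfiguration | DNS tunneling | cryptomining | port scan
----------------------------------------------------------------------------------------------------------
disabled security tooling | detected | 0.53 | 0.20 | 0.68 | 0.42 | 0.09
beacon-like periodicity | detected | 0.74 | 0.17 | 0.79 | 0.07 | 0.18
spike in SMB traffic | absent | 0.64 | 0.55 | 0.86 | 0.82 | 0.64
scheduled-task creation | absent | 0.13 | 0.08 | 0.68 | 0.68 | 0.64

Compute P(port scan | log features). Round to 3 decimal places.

By Bayes' rule with conditional independence, the unnormalized weight for each hypothesis is prior × ∏ likelihoods (using 1 − P(present | H) for each absent log feature):
  insider misuse: 0.09 × 0.53 × 0.74 × (1 − 0.64) × (1 − 0.13) = 0.011055
  benign misconfiguration: 0.14 × 0.20 × 0.17 × (1 − 0.55) × (1 − 0.08) = 0.0019706
  DNS tunneling: 0.14 × 0.68 × 0.79 × (1 − 0.86) × (1 − 0.68) = 0.0033693
  cryptomining: 0.54 × 0.42 × 0.07 × (1 − 0.82) × (1 − 0.68) = 0.00091446
  port scan: 0.09 × 0.09 × 0.18 × (1 − 0.64) × (1 − 0.64) = 0.00018896
The unnormalized weights sum to 0.017499.
P(port scan | evidence) = 0.00018896 / 0.017499 ≈ 0.011.

0.011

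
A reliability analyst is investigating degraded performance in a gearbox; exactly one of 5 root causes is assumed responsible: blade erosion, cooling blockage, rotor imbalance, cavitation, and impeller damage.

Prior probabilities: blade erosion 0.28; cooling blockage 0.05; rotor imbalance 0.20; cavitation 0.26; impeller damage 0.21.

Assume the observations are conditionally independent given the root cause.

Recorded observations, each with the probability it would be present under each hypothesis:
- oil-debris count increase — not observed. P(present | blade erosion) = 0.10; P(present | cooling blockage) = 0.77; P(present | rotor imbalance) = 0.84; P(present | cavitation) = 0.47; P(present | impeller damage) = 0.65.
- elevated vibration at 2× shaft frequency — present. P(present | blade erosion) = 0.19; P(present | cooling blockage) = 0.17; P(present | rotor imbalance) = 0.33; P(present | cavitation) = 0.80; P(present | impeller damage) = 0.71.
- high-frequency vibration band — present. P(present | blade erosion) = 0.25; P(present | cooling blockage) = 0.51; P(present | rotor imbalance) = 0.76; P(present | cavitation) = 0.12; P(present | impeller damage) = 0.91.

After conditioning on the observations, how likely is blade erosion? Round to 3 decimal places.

0.146

Multiply each prior by the joint likelihood of the evidence pattern (using 1 − P(present | H) for each absent observation):
  blade erosion: 0.28 × (1 − 0.10) × 0.19 × 0.25 = 0.01197
  cooling blockage: 0.05 × (1 − 0.77) × 0.17 × 0.51 = 0.00099705
  rotor imbalance: 0.20 × (1 − 0.84) × 0.33 × 0.76 = 0.0080256
  cavitation: 0.26 × (1 − 0.47) × 0.80 × 0.12 = 0.013229
  impeller damage: 0.21 × (1 − 0.65) × 0.71 × 0.91 = 0.047488
Normalizing constant Z = 0.01197 + 0.00099705 + 0.0080256 + 0.013229 + 0.047488 = 0.08171.
P(blade erosion | evidence) = 0.01197 / 0.08171 ≈ 0.146.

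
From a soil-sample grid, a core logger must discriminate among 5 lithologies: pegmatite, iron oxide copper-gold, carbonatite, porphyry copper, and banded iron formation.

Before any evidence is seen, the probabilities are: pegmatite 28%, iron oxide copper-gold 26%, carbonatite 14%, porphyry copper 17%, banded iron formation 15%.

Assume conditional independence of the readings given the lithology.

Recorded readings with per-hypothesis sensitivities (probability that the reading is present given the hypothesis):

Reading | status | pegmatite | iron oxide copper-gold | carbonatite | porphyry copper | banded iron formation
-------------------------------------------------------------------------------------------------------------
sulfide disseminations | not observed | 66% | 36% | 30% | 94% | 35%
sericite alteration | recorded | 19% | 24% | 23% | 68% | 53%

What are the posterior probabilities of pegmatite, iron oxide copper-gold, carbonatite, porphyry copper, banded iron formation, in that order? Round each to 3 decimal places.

0.130, 0.287, 0.162, 0.050, 0.371

Multiply each prior by the joint likelihood of the reading pattern (using 1 − P(present | H) for each absent reading):
  pegmatite: 0.28 × (1 − 0.66) × 0.19 = 0.018088
  iron oxide copper-gold: 0.26 × (1 − 0.36) × 0.24 = 0.039936
  carbonatite: 0.14 × (1 − 0.30) × 0.23 = 0.02254
  porphyry copper: 0.17 × (1 − 0.94) × 0.68 = 0.006936
  banded iron formation: 0.15 × (1 − 0.35) × 0.53 = 0.051675
Marginal likelihood of the evidence = 0.13918.
P(pegmatite | evidence) = 0.018088 / 0.13918 ≈ 0.130
P(iron oxide copper-gold | evidence) = 0.039936 / 0.13918 ≈ 0.287
P(carbonatite | evidence) = 0.02254 / 0.13918 ≈ 0.162
P(porphyry copper | evidence) = 0.006936 / 0.13918 ≈ 0.050
P(banded iron formation | evidence) = 0.051675 / 0.13918 ≈ 0.371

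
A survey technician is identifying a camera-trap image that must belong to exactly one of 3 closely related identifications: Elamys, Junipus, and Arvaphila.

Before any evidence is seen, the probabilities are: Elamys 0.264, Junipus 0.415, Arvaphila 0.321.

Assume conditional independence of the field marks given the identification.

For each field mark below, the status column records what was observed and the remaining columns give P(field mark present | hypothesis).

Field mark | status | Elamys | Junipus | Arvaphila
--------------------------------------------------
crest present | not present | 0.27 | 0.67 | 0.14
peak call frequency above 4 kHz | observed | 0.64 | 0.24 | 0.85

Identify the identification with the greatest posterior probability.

Arvaphila

By Bayes' rule with conditional independence, the unnormalized weight for each hypothesis is prior × ∏ likelihoods (using 1 − P(present | H) for each absent field mark):
  Elamys: 0.264 × (1 − 0.27) × 0.64 = 0.12334
  Junipus: 0.415 × (1 − 0.67) × 0.24 = 0.032868
  Arvaphila: 0.321 × (1 − 0.14) × 0.85 = 0.23465
Normalizing constant Z = 0.12334 + 0.032868 + 0.23465 = 0.39086.
P(Elamys | evidence) ≈ 0.12334 / 0.39086 ≈ 0.316
P(Junipus | evidence) ≈ 0.032868 / 0.39086 ≈ 0.084
P(Arvaphila | evidence) ≈ 0.23465 / 0.39086 ≈ 0.600
The largest is 0.600, so Arvaphila is most probable.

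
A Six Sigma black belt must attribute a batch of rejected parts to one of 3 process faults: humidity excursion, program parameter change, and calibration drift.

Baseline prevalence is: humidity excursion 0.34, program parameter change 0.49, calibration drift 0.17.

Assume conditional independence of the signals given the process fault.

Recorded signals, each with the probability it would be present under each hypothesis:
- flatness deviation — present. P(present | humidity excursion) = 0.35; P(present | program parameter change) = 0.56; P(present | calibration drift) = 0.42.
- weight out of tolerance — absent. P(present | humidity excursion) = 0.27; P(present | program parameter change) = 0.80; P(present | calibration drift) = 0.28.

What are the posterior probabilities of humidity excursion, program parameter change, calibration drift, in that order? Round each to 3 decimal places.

0.450, 0.284, 0.266

By Bayes' rule with conditional independence, the unnormalized weight for each hypothesis is prior × ∏ likelihoods (using 1 − P(present | H) for each absent signal):
  humidity excursion: 0.34 × 0.35 × (1 − 0.27) = 0.08687
  program parameter change: 0.49 × 0.56 × (1 − 0.80) = 0.05488
  calibration drift: 0.17 × 0.42 × (1 − 0.28) = 0.051408
The unnormalized weights sum to 0.19316.
P(humidity excursion | evidence) = 0.08687 / 0.19316 ≈ 0.450
P(program parameter change | evidence) = 0.05488 / 0.19316 ≈ 0.284
P(calibration drift | evidence) = 0.051408 / 0.19316 ≈ 0.266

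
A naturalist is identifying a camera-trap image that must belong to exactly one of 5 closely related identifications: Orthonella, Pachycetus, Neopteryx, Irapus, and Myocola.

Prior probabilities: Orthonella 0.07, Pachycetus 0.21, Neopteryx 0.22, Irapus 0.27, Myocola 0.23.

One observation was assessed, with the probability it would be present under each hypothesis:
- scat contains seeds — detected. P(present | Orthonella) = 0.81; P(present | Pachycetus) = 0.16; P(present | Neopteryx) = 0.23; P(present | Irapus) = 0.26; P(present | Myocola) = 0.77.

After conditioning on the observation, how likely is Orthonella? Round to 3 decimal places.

Multiply each prior by the likelihood of the observation:
  Orthonella: 0.07 × 0.81 = 0.0567
  Pachycetus: 0.21 × 0.16 = 0.0336
  Neopteryx: 0.22 × 0.23 = 0.0506
  Irapus: 0.27 × 0.26 = 0.0702
  Myocola: 0.23 × 0.77 = 0.1771
Normalizing constant Z = 0.0567 + 0.0336 + 0.0506 + 0.0702 + 0.1771 = 0.3882.
P(Orthonella | evidence) = 0.0567 / 0.3882 ≈ 0.146.

0.146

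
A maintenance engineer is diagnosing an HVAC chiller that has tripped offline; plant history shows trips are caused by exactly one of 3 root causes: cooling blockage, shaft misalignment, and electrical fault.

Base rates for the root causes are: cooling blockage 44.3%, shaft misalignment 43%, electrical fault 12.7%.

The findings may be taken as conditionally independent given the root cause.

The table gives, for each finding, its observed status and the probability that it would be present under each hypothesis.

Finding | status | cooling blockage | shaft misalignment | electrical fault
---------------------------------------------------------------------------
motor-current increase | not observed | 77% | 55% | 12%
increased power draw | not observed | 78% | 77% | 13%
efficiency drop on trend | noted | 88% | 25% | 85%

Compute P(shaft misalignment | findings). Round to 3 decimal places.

Multiply each prior by the joint likelihood of the evidence pattern (using 1 − P(present | H) for each absent finding):
  cooling blockage: 0.443 × (1 − 0.77) × (1 − 0.78) × 0.88 = 0.019726
  shaft misalignment: 0.430 × (1 − 0.55) × (1 − 0.77) × 0.25 = 0.011126
  electrical fault: 0.127 × (1 − 0.12) × (1 − 0.13) × 0.85 = 0.082647
Normalizing constant Z = 0.019726 + 0.011126 + 0.082647 = 0.1135.
P(shaft misalignment | evidence) = 0.011126 / 0.1135 ≈ 0.098.

0.098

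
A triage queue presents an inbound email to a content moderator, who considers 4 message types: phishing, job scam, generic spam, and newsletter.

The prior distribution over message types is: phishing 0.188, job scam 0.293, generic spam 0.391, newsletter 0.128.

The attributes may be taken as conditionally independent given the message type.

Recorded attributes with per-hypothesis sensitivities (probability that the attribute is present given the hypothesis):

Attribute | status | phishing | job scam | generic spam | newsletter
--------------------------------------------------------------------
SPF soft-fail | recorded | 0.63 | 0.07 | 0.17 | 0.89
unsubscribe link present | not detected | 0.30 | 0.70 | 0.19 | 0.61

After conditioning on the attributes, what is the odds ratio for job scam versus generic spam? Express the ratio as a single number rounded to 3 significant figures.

Unnormalized posterior weight (prior times the attribute likelihoods) for each of the two hypotheses (using 1 − P(present | H) for each absent attribute):
  job scam: 0.293 × 0.07 × (1 − 0.70) = 0.006153
  generic spam: 0.391 × 0.17 × (1 − 0.19) = 0.053841
Odds(job scam : generic spam) = 0.006153 / 0.053841 ≈ 0.114.

0.114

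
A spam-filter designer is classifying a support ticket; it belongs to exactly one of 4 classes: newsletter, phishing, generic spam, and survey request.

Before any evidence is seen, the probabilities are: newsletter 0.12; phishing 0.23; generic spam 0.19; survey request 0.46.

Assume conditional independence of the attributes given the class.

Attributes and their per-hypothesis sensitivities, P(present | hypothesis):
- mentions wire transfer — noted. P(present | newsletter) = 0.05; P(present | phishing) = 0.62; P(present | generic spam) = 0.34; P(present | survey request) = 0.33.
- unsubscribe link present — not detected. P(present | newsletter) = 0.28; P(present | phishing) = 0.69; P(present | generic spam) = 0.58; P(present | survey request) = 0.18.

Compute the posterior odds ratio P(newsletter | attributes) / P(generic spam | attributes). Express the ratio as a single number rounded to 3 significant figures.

0.159

Unnormalized posterior weight (prior times the attribute likelihoods) for each of the two hypotheses (using 1 − P(present | H) for each absent attribute):
  newsletter: 0.12 × 0.05 × (1 − 0.28) = 0.00432
  generic spam: 0.19 × 0.34 × (1 − 0.58) = 0.027132
Posterior odds = 0.00432 / 0.027132 ≈ 0.159.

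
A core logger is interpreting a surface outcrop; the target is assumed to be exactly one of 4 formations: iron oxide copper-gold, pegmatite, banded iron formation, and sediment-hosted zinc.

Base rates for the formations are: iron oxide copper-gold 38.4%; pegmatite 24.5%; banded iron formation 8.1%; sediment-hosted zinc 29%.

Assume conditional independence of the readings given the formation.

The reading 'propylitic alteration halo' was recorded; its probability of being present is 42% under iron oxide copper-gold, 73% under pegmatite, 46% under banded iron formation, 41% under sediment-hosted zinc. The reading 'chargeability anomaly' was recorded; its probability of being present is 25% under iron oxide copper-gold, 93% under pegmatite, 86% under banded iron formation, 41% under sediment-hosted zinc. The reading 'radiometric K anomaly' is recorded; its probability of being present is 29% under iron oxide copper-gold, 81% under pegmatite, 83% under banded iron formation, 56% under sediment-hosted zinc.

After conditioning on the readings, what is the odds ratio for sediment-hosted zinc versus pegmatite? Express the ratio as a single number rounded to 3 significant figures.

Posterior odds equal prior odds times the likelihood ratio; only the two competing hypotheses matter.
  sediment-hosted zinc: 0.290 × 0.41 × 0.41 × 0.56 = 0.027299
  pegmatite: 0.245 × 0.73 × 0.93 × 0.81 = 0.13473
Posterior odds = 0.027299 / 0.13473 ≈ 0.203.

0.203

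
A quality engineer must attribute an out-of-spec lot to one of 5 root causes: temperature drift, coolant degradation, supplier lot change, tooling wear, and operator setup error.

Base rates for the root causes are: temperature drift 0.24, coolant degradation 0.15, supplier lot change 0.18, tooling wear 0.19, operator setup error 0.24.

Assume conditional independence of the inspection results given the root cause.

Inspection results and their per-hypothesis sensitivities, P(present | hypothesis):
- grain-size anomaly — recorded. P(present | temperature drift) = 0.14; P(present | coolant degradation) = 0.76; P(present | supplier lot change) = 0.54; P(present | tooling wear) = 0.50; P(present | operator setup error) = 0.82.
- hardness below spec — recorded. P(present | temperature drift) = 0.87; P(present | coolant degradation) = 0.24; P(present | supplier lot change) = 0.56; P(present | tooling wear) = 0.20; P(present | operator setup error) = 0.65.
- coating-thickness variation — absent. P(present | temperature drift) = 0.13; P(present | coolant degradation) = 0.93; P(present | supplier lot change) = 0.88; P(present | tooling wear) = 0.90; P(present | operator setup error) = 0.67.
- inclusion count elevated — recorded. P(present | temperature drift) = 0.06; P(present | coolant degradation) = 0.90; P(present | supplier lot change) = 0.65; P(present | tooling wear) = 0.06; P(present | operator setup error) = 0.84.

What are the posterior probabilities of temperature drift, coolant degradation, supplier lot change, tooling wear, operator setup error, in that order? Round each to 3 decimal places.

By Bayes' rule with conditional independence, the unnormalized weight for each hypothesis is prior × ∏ likelihoods (using 1 − P(present | H) for each absent inspection result):
  temperature drift: 0.24 × 0.14 × 0.87 × (1 − 0.13) × 0.06 = 0.0015259
  coolant degradation: 0.15 × 0.76 × 0.24 × (1 − 0.93) × 0.90 = 0.0017237
  supplier lot change: 0.18 × 0.54 × 0.56 × (1 − 0.88) × 0.65 = 0.0042457
  tooling wear: 0.19 × 0.50 × 0.20 × (1 − 0.90) × 0.06 = 0.000114
  operator setup error: 0.24 × 0.82 × 0.65 × (1 − 0.67) × 0.84 = 0.035459
Normalizing constant Z = 0.0015259 + 0.0017237 + 0.0042457 + 0.000114 + 0.035459 = 0.043069.
P(temperature drift | evidence) = 0.0015259 / 0.043069 ≈ 0.035
P(coolant degradation | evidence) = 0.0017237 / 0.043069 ≈ 0.040
P(supplier lot change | evidence) = 0.0042457 / 0.043069 ≈ 0.099
P(tooling wear | evidence) = 0.000114 / 0.043069 ≈ 0.003
P(operator setup error | evidence) = 0.035459 / 0.043069 ≈ 0.823

0.035, 0.040, 0.099, 0.003, 0.823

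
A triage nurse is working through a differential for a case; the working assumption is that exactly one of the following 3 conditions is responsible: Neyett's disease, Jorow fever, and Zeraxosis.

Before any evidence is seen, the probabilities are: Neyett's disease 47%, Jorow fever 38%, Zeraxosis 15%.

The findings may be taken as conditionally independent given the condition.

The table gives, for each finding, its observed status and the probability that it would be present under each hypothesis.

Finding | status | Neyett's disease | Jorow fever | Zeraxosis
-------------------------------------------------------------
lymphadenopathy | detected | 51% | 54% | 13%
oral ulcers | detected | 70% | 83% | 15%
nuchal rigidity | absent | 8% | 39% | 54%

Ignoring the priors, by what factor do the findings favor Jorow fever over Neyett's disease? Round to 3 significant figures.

The Bayes factor is the ratio of the joint likelihoods of the evidence pattern under the two hypotheses (using 1 − P(present | H) for each absent finding).
  Jorow fever: 0.54 × 0.83 × (1 − 0.39) = 0.2734
  Neyett's disease: 0.51 × 0.70 × (1 − 0.08) = 0.32844
Bayes factor = 0.2734 / 0.32844 ≈ 0.832

0.832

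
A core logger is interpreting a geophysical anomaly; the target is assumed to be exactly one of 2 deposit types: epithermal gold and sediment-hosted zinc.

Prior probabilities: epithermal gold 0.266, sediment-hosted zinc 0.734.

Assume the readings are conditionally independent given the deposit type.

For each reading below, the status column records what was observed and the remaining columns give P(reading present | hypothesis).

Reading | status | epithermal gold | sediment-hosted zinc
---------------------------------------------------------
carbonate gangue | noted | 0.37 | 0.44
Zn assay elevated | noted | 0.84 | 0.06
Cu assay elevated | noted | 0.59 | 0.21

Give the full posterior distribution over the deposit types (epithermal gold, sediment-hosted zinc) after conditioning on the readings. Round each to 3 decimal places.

0.923, 0.077

For each hypothesis, the unnormalized posterior weight is prior × product of the reading likelihoods:
  epithermal gold: 0.266 × 0.37 × 0.84 × 0.59 = 0.048777
  sediment-hosted zinc: 0.734 × 0.44 × 0.06 × 0.21 = 0.0040693
The unnormalized weights sum to 0.052846.
P(epithermal gold | evidence) = 0.048777 / 0.052846 ≈ 0.923
P(sediment-hosted zinc | evidence) = 0.0040693 / 0.052846 ≈ 0.077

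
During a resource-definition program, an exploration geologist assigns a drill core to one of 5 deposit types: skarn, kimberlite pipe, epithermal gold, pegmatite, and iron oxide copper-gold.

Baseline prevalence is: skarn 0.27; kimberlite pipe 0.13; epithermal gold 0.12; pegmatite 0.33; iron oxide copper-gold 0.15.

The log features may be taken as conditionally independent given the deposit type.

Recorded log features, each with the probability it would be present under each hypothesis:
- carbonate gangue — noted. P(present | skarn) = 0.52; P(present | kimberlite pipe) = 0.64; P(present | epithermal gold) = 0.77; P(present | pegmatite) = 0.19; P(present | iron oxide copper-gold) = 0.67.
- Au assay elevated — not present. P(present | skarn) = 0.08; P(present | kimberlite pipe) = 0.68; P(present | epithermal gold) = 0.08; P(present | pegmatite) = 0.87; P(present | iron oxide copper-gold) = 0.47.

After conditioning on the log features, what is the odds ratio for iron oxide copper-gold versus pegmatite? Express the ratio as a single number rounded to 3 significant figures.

Posterior odds equal prior odds times the likelihood ratio; only the two competing hypotheses matter (using 1 − P(present | H) for each absent log feature).
  iron oxide copper-gold: 0.15 × 0.67 × (1 − 0.47) = 0.053265
  pegmatite: 0.33 × 0.19 × (1 − 0.87) = 0.008151
Posterior odds = 0.053265 / 0.008151 ≈ 6.53.

6.53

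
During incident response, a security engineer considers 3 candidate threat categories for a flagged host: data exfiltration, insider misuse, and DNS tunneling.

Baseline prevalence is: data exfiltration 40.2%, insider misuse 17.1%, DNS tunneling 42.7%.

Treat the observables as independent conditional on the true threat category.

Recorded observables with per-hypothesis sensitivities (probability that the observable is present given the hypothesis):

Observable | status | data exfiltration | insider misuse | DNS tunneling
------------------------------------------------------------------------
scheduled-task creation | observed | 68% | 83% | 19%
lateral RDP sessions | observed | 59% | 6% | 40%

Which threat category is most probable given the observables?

data exfiltration

For each hypothesis, the unnormalized posterior weight is prior × product of the observable likelihoods:
  data exfiltration: 0.402 × 0.68 × 0.59 = 0.16128
  insider misuse: 0.171 × 0.83 × 0.06 = 0.0085158
  DNS tunneling: 0.427 × 0.19 × 0.40 = 0.032452
Marginal likelihood of the evidence = 0.20225.
P(data exfiltration | evidence) ≈ 0.16128 / 0.20225 ≈ 0.797
P(insider misuse | evidence) ≈ 0.0085158 / 0.20225 ≈ 0.042
P(DNS tunneling | evidence) ≈ 0.032452 / 0.20225 ≈ 0.160
The largest is 0.797, so data exfiltration is most probable.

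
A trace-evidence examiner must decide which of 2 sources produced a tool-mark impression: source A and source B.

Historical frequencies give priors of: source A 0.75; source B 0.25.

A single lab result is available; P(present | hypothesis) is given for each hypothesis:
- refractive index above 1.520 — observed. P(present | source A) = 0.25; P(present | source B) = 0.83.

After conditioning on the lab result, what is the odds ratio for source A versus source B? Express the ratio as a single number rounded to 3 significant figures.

0.904

Unnormalized posterior weight (prior times the lab result likelihood) for each of the two hypotheses:
  source A: 0.75 × 0.25 = 0.1875
  source B: 0.25 × 0.83 = 0.2075
Posterior odds = 0.1875 / 0.2075 ≈ 0.904.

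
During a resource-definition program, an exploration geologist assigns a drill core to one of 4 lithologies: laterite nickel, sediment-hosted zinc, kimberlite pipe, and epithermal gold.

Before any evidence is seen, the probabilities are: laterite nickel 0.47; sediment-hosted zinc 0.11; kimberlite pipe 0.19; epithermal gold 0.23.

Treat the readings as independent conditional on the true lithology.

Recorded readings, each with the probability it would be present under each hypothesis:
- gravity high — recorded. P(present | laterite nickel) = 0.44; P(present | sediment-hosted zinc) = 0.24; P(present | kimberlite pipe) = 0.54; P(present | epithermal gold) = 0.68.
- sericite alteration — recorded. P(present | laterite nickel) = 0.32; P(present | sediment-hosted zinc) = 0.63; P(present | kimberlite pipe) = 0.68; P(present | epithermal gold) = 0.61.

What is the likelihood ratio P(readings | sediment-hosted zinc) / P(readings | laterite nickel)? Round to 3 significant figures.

Take the product of per-reading likelihoods under each hypothesis, then divide.
  sediment-hosted zinc: 0.24 × 0.63 = 0.1512
  laterite nickel: 0.44 × 0.32 = 0.1408
Bayes factor = 0.1512 / 0.1408 ≈ 1.07

1.07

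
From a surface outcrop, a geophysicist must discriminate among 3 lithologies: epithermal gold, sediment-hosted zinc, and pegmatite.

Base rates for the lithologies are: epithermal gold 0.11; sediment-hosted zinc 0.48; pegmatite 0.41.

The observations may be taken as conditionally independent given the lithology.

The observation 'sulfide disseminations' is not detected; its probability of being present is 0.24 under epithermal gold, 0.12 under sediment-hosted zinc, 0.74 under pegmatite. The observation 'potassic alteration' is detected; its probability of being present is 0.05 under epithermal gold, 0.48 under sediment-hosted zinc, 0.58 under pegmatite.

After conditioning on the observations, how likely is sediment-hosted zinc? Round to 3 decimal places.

0.754

By Bayes' rule with conditional independence, the unnormalized weight for each hypothesis is prior × ∏ likelihoods (using 1 − P(present | H) for each absent observation):
  epithermal gold: 0.11 × (1 − 0.24) × 0.05 = 0.00418
  sediment-hosted zinc: 0.48 × (1 − 0.12) × 0.48 = 0.20275
  pegmatite: 0.41 × (1 − 0.74) × 0.58 = 0.061828
Marginal likelihood of the evidence = 0.26876.
P(sediment-hosted zinc | evidence) = 0.20275 / 0.26876 ≈ 0.754.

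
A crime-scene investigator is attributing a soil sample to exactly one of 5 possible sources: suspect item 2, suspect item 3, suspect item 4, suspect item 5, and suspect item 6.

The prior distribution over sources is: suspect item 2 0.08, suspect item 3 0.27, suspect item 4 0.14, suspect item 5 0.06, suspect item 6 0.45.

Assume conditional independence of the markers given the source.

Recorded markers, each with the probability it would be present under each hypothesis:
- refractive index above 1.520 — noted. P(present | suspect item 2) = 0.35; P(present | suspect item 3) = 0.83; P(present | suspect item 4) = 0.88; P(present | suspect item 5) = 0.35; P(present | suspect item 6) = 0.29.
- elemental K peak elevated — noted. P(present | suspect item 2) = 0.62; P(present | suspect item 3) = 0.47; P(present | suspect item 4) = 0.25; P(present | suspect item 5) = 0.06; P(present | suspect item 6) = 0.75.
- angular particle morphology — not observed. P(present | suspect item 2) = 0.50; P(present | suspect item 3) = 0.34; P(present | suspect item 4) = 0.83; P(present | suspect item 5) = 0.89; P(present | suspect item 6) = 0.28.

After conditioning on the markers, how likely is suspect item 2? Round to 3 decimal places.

By Bayes' rule with conditional independence, the unnormalized weight for each hypothesis is prior × ∏ likelihoods (using 1 − P(present | H) for each absent marker):
  suspect item 2: 0.08 × 0.35 × 0.62 × (1 − 0.50) = 0.00868
  suspect item 3: 0.27 × 0.83 × 0.47 × (1 − 0.34) = 0.069516
  suspect item 4: 0.14 × 0.88 × 0.25 × (1 − 0.83) = 0.005236
  suspect item 5: 0.06 × 0.35 × 0.06 × (1 − 0.89) = 0.0001386
  suspect item 6: 0.45 × 0.29 × 0.75 × (1 − 0.28) = 0.07047
The unnormalized weights sum to 0.15404.
P(suspect item 2 | evidence) = 0.00868 / 0.15404 ≈ 0.056.

0.056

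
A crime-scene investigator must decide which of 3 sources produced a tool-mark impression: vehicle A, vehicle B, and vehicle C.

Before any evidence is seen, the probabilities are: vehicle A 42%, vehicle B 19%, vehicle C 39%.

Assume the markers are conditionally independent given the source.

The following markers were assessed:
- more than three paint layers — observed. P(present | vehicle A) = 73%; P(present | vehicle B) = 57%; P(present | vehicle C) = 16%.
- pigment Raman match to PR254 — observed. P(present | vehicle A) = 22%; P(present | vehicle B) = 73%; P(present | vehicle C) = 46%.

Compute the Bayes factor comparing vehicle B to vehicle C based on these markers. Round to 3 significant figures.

5.65

Take the product of per-marker likelihoods under each hypothesis, then divide.
  vehicle B: 0.57 × 0.73 = 0.4161
  vehicle C: 0.16 × 0.46 = 0.0736
Bayes factor = 0.4161 / 0.0736 ≈ 5.65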